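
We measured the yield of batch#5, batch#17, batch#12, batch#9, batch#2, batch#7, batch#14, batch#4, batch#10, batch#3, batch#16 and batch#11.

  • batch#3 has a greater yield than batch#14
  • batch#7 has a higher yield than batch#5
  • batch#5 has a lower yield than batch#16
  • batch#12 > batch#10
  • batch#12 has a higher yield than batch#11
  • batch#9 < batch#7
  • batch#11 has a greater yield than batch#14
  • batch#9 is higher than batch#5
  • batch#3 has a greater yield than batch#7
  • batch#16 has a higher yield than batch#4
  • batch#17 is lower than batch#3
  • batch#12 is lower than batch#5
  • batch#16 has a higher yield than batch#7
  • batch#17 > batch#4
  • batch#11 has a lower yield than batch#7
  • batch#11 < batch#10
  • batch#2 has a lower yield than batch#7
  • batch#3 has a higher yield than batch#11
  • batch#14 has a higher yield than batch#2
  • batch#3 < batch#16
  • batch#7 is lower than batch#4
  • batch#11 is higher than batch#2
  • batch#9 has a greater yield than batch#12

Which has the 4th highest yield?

batch#4

Piecing the relations together gives one ordering: batch#2 < batch#14 < batch#11 < batch#10 < batch#12 < batch#5 < batch#9 < batch#7 < batch#4 < batch#17 < batch#3 < batch#16.
The 4th largest is batch#4.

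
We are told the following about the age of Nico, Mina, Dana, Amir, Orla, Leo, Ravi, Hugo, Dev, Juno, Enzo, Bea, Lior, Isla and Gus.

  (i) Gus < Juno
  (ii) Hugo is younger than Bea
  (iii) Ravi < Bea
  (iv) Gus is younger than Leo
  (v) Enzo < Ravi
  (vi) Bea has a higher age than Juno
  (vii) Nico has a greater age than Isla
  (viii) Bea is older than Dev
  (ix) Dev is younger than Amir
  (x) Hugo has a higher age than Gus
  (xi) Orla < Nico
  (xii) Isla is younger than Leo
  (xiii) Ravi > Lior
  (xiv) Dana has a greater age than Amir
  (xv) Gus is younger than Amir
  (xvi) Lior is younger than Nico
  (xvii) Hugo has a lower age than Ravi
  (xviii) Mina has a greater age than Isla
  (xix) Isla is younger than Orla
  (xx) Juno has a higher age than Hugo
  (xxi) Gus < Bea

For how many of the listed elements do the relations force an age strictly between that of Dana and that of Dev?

1

Chaining upward from Dev reaches: Amir, Bea.
Chaining downward from Dana reaches: Gus, Amir.
Strictly between Dev and Dana are those in both lists: Amir — 1 element.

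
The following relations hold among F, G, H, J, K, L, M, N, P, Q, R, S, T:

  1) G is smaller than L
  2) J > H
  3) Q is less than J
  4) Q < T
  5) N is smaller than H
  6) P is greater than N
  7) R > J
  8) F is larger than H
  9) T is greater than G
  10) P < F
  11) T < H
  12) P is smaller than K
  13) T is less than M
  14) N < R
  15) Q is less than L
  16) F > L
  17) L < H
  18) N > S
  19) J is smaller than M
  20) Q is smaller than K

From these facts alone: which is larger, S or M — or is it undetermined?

S < N and N < H give S < H.
Then H < J extends the chain to J.
Then J < M extends the chain to M.
So M is larger.

M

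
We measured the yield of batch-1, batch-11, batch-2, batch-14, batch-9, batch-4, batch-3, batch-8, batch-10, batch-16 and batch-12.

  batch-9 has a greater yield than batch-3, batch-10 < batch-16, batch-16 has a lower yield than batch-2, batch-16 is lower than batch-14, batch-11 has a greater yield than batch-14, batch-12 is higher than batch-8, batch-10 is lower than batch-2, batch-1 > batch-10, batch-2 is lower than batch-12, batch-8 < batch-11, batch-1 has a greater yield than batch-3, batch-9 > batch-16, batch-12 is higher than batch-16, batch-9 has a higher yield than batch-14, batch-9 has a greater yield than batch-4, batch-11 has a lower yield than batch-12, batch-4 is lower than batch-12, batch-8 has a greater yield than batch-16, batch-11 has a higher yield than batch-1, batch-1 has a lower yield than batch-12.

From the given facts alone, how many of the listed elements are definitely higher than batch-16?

Directly above batch-16: batch-14, batch-8, batch-2, batch-9, batch-12.
One step further: batch-11 (6 so far).
Nothing else is reachable above batch-16; 6 in all.

6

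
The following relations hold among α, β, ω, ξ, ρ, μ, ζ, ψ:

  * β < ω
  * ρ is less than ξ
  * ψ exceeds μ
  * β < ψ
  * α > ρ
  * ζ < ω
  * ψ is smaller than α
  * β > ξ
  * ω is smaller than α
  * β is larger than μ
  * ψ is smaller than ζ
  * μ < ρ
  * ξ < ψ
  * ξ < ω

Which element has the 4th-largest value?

Piecing the relations together gives one ordering: μ < ρ < ξ < β < ψ < ζ < ω < α.
Counting 4 from the largest end gives ψ.

ψ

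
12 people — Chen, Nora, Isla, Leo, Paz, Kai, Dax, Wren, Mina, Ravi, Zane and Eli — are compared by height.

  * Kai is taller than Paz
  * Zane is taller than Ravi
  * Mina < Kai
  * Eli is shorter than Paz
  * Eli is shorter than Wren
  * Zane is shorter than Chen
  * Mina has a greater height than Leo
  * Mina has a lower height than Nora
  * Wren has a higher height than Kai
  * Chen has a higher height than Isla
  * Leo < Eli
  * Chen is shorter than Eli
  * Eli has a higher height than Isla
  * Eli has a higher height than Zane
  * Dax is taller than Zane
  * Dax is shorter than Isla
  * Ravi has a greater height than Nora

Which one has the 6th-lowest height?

Dax

Chaining the given pairs: Leo < Mina < Nora < Ravi < Zane < Dax < Isla < Chen < Eli < Paz < Kai < Wren.
The 6th smallest is Dax.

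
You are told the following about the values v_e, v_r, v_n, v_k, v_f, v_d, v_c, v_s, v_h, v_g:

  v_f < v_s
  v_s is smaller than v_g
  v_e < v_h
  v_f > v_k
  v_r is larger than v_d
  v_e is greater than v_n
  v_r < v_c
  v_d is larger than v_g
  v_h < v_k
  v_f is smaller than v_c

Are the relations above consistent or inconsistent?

The single ordering v_n < v_e < v_h < v_k < v_f < v_s < v_g < v_d < v_r < v_c satisfies every listed relation, so no contradiction arises.

consistent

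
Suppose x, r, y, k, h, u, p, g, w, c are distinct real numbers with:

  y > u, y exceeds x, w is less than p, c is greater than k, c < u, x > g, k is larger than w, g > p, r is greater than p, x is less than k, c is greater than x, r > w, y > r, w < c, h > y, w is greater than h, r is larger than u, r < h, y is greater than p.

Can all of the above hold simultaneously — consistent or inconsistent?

inconsistent

We have h < w stated directly, yet also w < p < g < x < k < c < u < r < y < h by chaining the others — so w < h. Contradiction.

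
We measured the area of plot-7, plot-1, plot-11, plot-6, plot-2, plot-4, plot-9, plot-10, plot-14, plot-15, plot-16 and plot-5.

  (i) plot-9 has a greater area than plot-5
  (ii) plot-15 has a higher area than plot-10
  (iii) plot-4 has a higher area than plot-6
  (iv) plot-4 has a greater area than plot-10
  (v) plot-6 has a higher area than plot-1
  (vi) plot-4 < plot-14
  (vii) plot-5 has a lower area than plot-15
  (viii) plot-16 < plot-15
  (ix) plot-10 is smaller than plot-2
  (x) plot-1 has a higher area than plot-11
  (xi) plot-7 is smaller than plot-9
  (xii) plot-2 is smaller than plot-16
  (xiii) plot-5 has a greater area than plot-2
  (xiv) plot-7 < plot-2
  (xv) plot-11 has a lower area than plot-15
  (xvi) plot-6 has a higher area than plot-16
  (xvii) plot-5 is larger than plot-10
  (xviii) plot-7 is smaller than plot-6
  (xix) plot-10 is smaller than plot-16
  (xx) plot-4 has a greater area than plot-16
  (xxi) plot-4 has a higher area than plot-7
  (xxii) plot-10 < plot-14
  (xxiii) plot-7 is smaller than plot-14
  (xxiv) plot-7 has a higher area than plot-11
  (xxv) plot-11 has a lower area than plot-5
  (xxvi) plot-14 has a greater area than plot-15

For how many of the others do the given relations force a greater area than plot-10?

From plot-10 the given relations immediately reach plot-2, plot-16, plot-5, plot-15, plot-4, plot-14.
From those, plot-6, plot-9 — 8 in total.
Nothing else is reachable above plot-10; 8 in all.

8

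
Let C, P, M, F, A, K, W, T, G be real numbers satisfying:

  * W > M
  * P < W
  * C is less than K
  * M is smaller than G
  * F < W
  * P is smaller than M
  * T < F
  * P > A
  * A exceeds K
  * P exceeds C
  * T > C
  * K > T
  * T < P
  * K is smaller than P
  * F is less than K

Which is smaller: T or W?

T < F and F < K give T < K.
Then K < A extends the chain to A.
Then A < P extends the chain to P.
With P < M: T < F < K < A < P < M.
Then M < W extends the chain to W.
So T < W; T is the smaller of the two.

T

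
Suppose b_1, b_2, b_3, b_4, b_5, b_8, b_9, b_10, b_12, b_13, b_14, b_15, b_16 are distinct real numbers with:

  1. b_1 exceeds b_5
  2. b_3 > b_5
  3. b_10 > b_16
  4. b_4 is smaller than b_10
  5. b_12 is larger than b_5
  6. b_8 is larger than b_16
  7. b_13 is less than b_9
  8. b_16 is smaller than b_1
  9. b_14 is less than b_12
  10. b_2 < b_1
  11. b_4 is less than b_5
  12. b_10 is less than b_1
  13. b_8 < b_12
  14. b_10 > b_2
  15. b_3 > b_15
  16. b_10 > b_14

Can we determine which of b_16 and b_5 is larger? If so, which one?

undetermined

Following every chain through b_5: above b_5 we get b_12, b_1, b_3; below b_5 we get b_4.
b_16 is not reached, and no chain runs the other way from b_16 to b_5.
So the given relations leave the order of b_5 and b_16 undetermined.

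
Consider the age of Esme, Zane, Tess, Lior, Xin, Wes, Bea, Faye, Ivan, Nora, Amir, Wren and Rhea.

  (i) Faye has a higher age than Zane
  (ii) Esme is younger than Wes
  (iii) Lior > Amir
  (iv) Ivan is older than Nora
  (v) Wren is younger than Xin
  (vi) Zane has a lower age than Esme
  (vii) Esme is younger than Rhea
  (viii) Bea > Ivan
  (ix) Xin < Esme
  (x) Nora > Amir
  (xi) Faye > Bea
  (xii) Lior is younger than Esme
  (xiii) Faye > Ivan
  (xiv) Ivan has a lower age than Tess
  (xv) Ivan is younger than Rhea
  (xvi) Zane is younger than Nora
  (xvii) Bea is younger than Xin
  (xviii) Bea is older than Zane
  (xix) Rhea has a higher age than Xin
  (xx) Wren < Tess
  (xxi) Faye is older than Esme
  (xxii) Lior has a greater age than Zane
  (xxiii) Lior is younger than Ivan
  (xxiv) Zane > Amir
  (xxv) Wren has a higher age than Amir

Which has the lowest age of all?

Chaining upward from Amir: directly above it, Zane, Nora, Lior, Wren; then Ivan, Bea, Xin, Tess, Esme, Faye; then Rhea, Wes.
That covers every other element, and nothing is given below Amir, so Amir is the lowest age.

Amir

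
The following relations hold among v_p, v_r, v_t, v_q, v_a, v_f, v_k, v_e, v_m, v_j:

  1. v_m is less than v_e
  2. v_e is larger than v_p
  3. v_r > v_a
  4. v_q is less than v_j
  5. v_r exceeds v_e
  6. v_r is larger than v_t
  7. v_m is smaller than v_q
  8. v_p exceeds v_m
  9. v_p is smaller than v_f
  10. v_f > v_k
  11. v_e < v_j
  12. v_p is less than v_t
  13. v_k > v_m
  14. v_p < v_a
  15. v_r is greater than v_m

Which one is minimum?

v_m

v_p is not least since v_m < v_p; v_a is not least since v_p < v_a; v_k is not least since v_m < v_k; v_q is not least since v_m < v_q; v_t is not least since v_p < v_t; v_e is not least since v_m < v_e; v_r is not least since v_m < v_r; v_f is not least since v_k < v_f; v_j is not least since v_q < v_j.
Only v_m has nothing below it, so v_m is the minimum.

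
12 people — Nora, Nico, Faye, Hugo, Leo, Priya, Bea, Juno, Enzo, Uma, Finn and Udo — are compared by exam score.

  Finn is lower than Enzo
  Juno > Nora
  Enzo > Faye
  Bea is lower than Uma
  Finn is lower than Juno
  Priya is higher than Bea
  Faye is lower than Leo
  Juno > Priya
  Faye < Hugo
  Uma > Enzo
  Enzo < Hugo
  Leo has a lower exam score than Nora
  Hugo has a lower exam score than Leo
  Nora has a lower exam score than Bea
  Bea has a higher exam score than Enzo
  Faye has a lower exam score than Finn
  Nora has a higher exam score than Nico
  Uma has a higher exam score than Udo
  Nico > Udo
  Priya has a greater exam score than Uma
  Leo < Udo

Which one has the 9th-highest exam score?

Chaining the given pairs: Faye < Finn < Enzo < Hugo < Leo < Udo < Nico < Nora < Bea < Uma < Priya < Juno.
Counting 9 from the largest end gives Hugo.

Hugo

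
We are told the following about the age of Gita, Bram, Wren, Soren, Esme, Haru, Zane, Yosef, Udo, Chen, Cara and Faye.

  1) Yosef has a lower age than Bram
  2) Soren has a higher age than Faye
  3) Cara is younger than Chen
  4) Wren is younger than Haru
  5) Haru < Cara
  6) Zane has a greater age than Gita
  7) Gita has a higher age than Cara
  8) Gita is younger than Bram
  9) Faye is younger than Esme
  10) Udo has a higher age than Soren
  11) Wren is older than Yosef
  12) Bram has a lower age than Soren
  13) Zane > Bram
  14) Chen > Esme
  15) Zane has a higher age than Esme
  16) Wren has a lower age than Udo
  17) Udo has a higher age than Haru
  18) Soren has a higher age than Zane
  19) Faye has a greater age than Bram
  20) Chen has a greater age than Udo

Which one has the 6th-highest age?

Piecing the relations together gives one ordering: Yosef < Wren < Haru < Cara < Gita < Bram < Faye < Esme < Zane < Soren < Udo < Chen.
Counting 6 from the largest end gives Faye.

Faye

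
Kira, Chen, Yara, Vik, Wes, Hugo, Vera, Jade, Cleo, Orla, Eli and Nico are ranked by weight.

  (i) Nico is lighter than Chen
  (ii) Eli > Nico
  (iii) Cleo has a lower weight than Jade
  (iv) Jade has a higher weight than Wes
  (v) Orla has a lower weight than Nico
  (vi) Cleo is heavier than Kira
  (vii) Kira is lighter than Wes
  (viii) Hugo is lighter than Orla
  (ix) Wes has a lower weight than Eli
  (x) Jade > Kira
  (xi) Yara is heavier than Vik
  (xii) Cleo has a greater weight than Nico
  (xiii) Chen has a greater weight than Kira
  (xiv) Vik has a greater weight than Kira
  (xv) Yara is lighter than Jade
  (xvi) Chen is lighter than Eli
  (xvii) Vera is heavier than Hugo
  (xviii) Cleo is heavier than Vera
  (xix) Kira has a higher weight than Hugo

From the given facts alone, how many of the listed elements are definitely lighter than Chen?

Directly below Chen: Kira, Nico.
One step further: Hugo, Orla (4 so far).
Nothing else is reachable below Chen; 4 in all.

4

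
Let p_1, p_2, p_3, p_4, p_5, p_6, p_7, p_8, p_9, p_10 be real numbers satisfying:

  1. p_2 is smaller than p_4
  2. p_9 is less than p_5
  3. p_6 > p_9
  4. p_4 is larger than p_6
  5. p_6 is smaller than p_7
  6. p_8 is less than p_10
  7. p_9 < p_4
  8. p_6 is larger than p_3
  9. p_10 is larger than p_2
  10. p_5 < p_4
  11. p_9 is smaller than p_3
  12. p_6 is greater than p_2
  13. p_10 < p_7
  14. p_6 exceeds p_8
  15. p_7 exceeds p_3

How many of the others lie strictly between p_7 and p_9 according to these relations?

Chaining upward from p_9 reaches: p_5, p_3, p_6, p_4.
Chaining downward from p_7 reaches: p_2, p_8, p_3, p_10, p_6.
Strictly between p_9 and p_7 are those in both lists: p_3, p_6 — 2 elements.

2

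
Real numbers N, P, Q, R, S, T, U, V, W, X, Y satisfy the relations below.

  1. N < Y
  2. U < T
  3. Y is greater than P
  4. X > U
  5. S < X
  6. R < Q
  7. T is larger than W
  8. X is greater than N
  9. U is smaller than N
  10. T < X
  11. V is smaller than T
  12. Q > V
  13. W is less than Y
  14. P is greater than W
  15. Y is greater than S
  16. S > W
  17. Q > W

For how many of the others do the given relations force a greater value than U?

From U the given relations immediately reach N, T, X.
From those, Y — 4 in total.
Nothing else is reachable above U; 4 in all.

4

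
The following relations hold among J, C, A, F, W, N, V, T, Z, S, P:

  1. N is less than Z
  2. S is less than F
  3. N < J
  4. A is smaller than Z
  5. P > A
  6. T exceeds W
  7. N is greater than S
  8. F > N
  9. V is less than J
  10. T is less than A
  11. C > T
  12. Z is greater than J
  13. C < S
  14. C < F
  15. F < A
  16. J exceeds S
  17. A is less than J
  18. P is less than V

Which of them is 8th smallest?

P

The consecutive relations fix a unique order: W < T < C < S < N < F < A < P < V < J < Z.
Counting 8 from the smallest end gives P.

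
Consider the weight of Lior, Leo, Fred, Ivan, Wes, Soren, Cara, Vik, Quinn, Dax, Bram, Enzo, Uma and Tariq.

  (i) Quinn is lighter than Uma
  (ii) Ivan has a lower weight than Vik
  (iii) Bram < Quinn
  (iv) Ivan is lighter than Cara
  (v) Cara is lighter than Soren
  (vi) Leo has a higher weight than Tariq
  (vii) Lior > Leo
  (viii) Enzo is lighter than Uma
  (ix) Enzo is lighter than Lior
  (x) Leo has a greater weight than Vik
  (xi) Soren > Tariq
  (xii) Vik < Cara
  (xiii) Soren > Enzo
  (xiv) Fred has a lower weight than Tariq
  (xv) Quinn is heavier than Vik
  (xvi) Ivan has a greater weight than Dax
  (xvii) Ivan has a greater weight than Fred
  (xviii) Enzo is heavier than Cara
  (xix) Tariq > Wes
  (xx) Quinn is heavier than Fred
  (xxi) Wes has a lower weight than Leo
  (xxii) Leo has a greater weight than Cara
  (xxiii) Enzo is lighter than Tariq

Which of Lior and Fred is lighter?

Fred < Ivan < Vik < Cara < Enzo < Tariq < Leo < Lior, by transitivity through Ivan, Vik, Cara, Enzo, Tariq, Leo.
So Fred < Lior; Fred is the lighter of the two.

Fred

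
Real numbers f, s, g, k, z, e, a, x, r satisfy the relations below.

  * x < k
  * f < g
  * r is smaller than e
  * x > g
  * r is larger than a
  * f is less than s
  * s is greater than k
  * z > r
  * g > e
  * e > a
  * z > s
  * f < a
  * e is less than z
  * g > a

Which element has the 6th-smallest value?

Piecing the relations together gives one ordering: f < a < r < e < g < x < k < s < z.
The 6th smallest is x.

x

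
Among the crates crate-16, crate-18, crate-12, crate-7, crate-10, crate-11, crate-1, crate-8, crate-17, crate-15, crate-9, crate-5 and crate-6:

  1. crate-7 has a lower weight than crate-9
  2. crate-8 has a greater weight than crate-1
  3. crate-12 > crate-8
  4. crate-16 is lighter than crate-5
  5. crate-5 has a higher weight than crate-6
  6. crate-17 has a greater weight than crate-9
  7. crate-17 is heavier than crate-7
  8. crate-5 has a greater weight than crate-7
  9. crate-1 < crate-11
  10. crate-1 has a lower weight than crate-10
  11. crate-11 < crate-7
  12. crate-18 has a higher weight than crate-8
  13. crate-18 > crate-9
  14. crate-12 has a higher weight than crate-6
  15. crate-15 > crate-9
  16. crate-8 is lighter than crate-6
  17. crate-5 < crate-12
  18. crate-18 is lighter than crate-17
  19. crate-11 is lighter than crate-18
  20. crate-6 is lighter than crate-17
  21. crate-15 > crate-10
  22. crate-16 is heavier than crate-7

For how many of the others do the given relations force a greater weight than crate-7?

7

From crate-7 the given relations immediately reach crate-9, crate-16, crate-5, crate-17.
From those, crate-15, crate-18, crate-12 — 7 in total.
Nothing else is reachable above crate-7; 7 in all.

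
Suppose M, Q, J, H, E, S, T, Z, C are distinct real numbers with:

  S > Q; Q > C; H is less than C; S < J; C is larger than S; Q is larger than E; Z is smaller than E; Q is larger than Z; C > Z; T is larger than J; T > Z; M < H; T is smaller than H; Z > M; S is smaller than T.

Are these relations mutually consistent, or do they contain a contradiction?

inconsistent

We have C < Q stated directly, yet also Q < S < J < T < H < C by chaining the others — so Q < C. Contradiction.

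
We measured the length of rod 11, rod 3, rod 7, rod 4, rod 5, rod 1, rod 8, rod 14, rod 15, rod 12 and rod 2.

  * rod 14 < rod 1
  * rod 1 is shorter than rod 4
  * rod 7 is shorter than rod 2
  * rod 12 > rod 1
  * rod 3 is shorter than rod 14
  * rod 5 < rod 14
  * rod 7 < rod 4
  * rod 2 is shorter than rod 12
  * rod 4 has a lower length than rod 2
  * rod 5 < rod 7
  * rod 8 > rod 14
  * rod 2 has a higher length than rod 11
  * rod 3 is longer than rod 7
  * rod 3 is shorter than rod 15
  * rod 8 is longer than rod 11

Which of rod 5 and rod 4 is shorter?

rod 5

Link the given pairs in sequence: rod 5 < rod 7; rod 7 < rod 3; rod 3 < rod 14; rod 14 < rod 1; rod 1 < rod 4.
Chaining these gives rod 5 < rod 7 < rod 3 < rod 14 < rod 1 < rod 4.
So rod 5 < rod 4; rod 5 is the shorter of the two.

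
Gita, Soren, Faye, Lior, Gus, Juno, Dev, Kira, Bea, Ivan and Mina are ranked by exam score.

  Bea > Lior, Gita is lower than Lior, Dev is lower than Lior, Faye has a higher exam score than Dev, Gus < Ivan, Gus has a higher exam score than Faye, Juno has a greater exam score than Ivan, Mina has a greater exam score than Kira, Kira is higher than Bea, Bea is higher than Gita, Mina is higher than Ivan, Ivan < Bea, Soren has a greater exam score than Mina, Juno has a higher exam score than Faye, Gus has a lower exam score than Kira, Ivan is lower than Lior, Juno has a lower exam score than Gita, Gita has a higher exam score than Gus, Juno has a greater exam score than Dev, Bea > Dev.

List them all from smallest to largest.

The consecutive links are each given: Dev < Faye; Faye < Gus; Gus < Ivan; Ivan < Juno; Juno < Gita; Gita < Lior; Lior < Bea; Bea < Kira; Kira < Mina; Mina < Soren.

Dev < Faye < Gus < Ivan < Juno < Gita < Lior < Bea < Kira < Mina < Soren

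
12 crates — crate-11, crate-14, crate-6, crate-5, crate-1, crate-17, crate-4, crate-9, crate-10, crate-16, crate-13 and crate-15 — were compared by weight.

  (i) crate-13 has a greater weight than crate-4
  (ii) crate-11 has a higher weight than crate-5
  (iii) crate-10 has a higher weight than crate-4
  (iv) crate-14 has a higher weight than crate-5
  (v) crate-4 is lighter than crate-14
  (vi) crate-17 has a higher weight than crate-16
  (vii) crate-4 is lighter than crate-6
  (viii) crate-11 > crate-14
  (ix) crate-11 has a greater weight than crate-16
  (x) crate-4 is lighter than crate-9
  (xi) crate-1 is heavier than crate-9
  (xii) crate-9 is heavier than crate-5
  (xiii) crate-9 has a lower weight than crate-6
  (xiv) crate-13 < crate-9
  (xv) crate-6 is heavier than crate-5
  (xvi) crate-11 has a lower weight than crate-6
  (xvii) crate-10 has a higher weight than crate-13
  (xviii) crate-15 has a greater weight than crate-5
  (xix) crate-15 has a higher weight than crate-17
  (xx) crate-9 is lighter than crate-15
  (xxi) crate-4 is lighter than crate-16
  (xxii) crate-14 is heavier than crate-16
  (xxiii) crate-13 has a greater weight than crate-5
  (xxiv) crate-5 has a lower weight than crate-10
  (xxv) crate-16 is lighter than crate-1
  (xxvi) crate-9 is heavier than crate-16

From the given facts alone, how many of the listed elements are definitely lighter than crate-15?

Directly below crate-15: crate-5, crate-17, crate-9.
One step further: crate-4, crate-16, crate-13 (6 so far).
Nothing else is reachable below crate-15; 6 in all.

6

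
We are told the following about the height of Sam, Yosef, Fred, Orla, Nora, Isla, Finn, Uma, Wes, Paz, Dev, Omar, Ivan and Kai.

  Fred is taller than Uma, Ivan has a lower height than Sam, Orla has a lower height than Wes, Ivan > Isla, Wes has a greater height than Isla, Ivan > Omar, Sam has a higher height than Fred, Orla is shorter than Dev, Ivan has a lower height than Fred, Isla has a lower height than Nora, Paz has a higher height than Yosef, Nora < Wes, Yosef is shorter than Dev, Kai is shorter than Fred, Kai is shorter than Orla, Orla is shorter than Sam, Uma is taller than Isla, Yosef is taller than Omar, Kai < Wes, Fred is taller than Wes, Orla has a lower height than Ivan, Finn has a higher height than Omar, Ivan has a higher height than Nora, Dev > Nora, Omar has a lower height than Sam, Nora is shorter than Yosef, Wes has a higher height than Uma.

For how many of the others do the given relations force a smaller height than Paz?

4

The elements the relations force below Paz are Isla, Nora, Omar, Yosef — no chain reaches any other.
That is 4.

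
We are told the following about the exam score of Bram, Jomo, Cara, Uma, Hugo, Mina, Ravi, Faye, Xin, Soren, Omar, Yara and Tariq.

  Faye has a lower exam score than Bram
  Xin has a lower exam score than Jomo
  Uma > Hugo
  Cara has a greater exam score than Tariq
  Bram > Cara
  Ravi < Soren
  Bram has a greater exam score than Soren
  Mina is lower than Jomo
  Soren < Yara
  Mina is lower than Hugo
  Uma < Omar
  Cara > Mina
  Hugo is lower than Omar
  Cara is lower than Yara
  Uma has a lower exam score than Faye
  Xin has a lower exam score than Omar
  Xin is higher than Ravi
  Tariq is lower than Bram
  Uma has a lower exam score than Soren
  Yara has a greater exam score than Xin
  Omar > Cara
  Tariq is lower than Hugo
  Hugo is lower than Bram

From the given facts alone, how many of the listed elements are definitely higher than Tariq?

8

Directly above Tariq: Hugo, Cara, Bram.
One step further: Uma, Yara, Omar (6 so far).
One step further: Soren, Faye (8 so far).
Nothing else is reachable above Tariq; 8 in all.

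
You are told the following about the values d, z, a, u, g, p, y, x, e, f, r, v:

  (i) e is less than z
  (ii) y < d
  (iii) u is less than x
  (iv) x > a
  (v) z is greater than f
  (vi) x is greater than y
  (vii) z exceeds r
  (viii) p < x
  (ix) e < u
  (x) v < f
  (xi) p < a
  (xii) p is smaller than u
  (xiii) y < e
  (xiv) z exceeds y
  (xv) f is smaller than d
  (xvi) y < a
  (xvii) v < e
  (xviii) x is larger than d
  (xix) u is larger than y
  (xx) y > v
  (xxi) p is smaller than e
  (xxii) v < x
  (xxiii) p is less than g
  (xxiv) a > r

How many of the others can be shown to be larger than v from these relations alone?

Directly above v: y, f, e, x.
One step further: u, d, z, a (8 so far).
Nothing else is reachable above v; 8 in all.

8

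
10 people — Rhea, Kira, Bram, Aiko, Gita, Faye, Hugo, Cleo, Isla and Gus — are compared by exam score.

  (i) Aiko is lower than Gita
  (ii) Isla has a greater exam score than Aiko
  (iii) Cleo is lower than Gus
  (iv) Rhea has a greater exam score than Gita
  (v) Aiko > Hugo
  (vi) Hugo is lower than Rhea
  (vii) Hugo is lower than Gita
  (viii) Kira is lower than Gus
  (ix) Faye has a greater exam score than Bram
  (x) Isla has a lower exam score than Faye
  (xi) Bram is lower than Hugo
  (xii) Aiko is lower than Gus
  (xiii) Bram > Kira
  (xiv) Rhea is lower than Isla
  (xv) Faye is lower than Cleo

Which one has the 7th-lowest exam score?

The consecutive relations fix a unique order: Kira < Bram < Hugo < Aiko < Gita < Rhea < Isla < Faye < Cleo < Gus.
The 7th smallest is Isla.

Isla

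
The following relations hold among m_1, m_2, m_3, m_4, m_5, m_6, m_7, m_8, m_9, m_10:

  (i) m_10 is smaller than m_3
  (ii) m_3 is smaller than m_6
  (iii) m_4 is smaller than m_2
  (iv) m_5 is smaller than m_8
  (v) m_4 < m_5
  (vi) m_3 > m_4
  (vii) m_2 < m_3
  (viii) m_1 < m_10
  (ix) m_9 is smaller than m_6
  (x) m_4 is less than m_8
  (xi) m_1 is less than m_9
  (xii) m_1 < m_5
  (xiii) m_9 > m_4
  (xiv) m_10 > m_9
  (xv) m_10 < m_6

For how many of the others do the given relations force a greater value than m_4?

7

From m_4 the given relations immediately reach m_5, m_9, m_2, m_8, m_3.
From those, m_10, m_6 — 7 in total.
Nothing else is reachable above m_4; 7 in all.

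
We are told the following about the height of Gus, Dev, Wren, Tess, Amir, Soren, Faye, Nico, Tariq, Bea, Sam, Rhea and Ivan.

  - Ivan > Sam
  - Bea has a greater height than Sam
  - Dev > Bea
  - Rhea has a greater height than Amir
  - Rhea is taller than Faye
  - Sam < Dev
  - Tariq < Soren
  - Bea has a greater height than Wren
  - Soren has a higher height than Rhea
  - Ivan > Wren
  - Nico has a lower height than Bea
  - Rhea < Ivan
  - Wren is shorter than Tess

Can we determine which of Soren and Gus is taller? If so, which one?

undetermined

Following every chain through Soren: below Soren we get Tariq, Amir, Faye, Rhea.
Gus is not reached, and no chain runs the other way from Gus to Soren.
So the given relations leave the order of Soren and Gus undetermined.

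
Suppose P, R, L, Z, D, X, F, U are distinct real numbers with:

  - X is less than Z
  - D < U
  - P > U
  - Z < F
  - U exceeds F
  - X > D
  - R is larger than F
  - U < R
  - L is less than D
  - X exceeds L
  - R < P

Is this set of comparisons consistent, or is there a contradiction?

Every relation is compatible with L < D < X < Z < F < U < R < P; the set is consistent.

consistent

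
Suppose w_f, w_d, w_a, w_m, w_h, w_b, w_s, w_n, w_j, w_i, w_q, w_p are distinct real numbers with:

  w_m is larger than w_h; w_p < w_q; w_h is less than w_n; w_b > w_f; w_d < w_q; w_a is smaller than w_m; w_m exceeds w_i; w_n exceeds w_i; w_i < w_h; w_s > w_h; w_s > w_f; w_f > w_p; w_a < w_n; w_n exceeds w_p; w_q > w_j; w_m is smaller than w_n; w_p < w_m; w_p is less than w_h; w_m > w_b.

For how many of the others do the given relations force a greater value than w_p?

7

The elements the relations force above w_p are w_q, w_f, w_h, w_b, w_m, w_n, w_s — no chain reaches any other.
That is 7.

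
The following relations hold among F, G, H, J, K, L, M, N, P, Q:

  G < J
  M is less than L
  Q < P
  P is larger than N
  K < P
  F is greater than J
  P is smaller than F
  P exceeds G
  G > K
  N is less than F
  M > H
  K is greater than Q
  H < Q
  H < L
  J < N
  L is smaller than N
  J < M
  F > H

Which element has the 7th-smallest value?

Chaining the given pairs: H < Q < K < G < J < M < L < N < P < F.
The 7th smallest is L.

L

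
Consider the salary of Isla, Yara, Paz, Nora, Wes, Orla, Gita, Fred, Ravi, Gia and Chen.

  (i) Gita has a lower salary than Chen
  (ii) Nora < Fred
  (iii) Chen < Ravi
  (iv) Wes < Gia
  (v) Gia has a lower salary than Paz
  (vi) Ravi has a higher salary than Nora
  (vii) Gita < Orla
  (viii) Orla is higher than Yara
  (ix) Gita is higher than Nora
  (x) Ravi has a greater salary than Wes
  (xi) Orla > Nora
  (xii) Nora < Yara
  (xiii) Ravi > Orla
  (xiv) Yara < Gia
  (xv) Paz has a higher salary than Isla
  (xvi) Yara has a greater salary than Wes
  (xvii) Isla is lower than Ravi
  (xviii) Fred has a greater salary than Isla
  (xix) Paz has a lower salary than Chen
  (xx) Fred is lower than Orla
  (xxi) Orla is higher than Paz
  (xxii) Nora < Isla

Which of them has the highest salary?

Ravi

Chaining downward from Ravi: directly below it, Nora, Isla, Wes, Orla, Chen; then Gita, Yara, Fred, Paz; then Gia.
That covers every other element, and nothing is given above Ravi, so Ravi is the highest salary.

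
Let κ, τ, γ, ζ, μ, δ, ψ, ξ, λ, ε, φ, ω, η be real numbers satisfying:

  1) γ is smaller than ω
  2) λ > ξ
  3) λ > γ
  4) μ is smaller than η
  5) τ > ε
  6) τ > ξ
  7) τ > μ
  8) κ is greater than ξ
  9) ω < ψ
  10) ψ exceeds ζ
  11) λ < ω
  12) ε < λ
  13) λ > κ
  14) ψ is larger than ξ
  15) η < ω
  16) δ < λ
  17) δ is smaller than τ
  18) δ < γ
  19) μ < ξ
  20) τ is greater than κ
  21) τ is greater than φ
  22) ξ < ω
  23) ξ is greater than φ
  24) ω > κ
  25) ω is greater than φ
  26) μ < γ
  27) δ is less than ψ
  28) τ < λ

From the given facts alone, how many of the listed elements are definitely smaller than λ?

8

Directly below λ: ε, δ, ξ, γ, κ, τ.
One step further: μ, φ (8 so far).
No other element is forced below λ by the given relations, so the count is 8.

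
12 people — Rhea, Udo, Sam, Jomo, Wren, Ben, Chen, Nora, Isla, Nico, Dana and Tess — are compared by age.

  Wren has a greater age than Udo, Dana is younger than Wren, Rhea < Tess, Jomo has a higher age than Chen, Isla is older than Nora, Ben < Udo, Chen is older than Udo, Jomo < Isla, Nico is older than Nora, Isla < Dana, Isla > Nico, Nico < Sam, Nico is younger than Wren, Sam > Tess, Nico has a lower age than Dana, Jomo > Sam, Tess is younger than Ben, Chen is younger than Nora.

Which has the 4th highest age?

Piecing the relations together gives one ordering: Rhea < Tess < Ben < Udo < Chen < Nora < Nico < Sam < Jomo < Isla < Dana < Wren.
The 4th largest is Jomo.

Jomo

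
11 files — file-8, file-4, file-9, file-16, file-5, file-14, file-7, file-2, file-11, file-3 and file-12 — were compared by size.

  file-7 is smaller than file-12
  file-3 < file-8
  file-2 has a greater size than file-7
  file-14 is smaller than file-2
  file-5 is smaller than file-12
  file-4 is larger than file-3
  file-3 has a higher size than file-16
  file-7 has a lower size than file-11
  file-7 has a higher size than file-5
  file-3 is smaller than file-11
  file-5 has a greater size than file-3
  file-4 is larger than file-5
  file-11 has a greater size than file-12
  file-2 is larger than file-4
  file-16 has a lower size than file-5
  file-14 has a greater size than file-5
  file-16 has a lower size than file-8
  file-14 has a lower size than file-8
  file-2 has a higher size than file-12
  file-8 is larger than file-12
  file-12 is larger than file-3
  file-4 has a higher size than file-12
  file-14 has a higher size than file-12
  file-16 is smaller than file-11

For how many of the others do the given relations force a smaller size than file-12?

Directly below file-12: file-3, file-5, file-7.
One step further: file-16 (4 so far).
Nothing else is reachable below file-12; 4 in all.

4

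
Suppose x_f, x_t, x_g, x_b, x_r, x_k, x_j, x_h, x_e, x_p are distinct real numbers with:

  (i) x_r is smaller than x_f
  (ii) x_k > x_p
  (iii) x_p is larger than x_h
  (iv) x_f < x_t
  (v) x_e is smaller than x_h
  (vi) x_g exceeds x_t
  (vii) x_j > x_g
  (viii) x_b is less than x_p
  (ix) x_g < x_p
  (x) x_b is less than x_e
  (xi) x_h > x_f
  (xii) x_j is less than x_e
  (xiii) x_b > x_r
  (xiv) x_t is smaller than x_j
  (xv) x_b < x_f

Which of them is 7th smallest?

x_e

The consecutive relations fix a unique order: x_r < x_b < x_f < x_t < x_g < x_j < x_e < x_h < x_p < x_k.
The 7th smallest is x_e.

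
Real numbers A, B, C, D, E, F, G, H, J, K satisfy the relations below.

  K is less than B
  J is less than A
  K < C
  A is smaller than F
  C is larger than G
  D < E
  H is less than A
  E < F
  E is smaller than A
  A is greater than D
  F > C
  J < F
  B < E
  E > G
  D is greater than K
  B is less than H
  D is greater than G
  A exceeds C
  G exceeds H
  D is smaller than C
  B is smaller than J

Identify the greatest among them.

K is not greatest since K < B; B is not greatest since B < E; H is not greatest since H < A; G is not greatest since G < D; D is not greatest since D < E; J is not greatest since J < F; E is not greatest since E < A; C is not greatest since C < F; A is not greatest since A < F.
Only F has nothing above it, so F is the greatest.

F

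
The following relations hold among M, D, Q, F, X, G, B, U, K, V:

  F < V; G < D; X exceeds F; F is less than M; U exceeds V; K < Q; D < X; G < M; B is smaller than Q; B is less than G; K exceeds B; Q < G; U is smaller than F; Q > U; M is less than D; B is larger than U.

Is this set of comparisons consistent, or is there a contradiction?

inconsistent

Chaining the given relations yields F < V < U, so F < U. But one relation states U < F. These cannot both hold.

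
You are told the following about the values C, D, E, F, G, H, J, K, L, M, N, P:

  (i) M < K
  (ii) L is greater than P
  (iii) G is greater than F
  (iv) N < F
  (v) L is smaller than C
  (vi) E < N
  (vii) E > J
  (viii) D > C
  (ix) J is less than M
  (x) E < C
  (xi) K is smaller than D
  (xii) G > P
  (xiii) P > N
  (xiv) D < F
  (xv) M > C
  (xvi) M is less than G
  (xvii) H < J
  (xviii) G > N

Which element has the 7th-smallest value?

The consecutive relations fix a unique order: H < J < E < N < P < L < C < M < K < D < F < G.
Counting 7 from the smallest end gives C.

C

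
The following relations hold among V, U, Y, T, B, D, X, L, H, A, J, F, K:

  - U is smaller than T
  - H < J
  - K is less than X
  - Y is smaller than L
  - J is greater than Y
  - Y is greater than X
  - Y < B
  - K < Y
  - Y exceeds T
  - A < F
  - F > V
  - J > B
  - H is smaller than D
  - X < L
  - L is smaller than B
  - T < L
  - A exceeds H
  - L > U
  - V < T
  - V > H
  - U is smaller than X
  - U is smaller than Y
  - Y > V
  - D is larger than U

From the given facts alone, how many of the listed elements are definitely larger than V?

From V the given relations immediately reach T, Y, F.
From those, L, B, J — 6 in total.
Nothing else is reachable above V; 6 in all.

6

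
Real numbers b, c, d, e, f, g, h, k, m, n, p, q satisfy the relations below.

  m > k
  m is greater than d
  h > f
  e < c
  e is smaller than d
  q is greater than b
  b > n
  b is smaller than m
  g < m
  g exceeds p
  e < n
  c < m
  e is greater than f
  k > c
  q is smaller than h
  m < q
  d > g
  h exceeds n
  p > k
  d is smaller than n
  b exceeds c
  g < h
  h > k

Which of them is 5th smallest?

p

The consecutive relations fix a unique order: f < e < c < k < p < g < d < n < b < m < q < h.
Counting 5 from the smallest end gives p.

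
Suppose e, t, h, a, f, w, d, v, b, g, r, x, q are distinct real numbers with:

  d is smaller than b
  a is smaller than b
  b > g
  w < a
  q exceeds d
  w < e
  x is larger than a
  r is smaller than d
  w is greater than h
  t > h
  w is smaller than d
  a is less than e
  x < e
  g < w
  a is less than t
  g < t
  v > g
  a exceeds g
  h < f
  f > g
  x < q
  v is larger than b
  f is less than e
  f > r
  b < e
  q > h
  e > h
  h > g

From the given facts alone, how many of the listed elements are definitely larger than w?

Directly above w: a, d, e.
One step further: x, b, t, q (7 so far).
One step further: v (8 so far).
Nothing else is reachable above w; 8 in all.

8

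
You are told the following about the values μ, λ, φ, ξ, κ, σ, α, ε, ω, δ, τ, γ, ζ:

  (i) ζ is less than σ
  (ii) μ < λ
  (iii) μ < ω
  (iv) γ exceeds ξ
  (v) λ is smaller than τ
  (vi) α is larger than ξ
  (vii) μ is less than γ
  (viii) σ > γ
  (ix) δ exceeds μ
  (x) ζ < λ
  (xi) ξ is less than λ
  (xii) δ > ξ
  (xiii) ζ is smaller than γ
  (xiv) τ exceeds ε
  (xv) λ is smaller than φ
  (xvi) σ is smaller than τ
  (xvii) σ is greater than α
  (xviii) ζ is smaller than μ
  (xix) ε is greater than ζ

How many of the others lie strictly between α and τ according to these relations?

The relations place α below τ. An element lies strictly between them when it is forced above α and also forced below τ.
Above α: {σ}. Below τ: {ζ, ξ, μ, ε, γ, σ, λ}.
Intersection: {σ} — 1.

1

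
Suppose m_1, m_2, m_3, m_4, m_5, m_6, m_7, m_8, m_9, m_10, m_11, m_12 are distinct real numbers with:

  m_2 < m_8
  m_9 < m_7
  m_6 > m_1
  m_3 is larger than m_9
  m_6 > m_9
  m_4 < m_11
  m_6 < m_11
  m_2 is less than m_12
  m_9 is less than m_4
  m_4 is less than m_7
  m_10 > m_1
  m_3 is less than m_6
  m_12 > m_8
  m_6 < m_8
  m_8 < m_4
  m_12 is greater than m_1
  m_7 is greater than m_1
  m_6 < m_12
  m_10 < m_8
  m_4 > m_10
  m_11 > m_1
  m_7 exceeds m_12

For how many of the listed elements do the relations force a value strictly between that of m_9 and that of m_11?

4

The relations place m_9 below m_11. An element lies strictly between them when it is forced above m_9 and also forced below m_11.
Above m_9: {m_3, m_6, m_8, m_4, m_12, m_7}. Below m_11: {m_3, m_1, m_10, m_6, m_2, m_8, m_4}.
Intersection: {m_3, m_6, m_8, m_4} — 4.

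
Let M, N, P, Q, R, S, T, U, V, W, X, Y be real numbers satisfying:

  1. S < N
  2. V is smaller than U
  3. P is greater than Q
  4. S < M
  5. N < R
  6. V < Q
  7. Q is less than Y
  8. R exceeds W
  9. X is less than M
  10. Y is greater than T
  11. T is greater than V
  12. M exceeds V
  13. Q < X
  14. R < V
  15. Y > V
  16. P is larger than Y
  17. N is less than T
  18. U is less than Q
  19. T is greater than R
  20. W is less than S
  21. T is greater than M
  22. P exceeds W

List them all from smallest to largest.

W < S < N < R < V < U < Q < X < M < T < Y < P

Each adjacent pair is fixed by a given relation: W < S; S < N; N < R; R < V; V < U; U < Q; Q < X; X < M; M < T; T < Y; Y < P. Chaining them end to end gives the full order.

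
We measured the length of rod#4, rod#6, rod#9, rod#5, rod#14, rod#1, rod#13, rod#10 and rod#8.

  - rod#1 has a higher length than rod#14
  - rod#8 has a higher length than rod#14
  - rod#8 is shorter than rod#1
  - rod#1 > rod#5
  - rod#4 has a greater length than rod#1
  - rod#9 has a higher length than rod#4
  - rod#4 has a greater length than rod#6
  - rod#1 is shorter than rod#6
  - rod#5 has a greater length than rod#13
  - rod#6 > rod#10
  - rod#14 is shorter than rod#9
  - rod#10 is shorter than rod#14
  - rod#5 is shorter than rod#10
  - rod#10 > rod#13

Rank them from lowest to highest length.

Each adjacent pair is fixed by a given relation: rod#13 < rod#5; rod#5 < rod#10; rod#10 < rod#14; rod#14 < rod#8; rod#8 < rod#1; rod#1 < rod#6; rod#6 < rod#4; rod#4 < rod#9. Chaining them end to end gives the full order.

rod#13 < rod#5 < rod#10 < rod#14 < rod#8 < rod#1 < rod#6 < rod#4 < rod#9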